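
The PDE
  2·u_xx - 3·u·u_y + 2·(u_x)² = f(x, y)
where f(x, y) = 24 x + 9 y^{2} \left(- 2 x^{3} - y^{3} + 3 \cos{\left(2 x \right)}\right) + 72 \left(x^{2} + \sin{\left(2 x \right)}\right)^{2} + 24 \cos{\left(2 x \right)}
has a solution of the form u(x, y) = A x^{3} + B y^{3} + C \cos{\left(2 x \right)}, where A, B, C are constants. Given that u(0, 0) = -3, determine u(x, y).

Substitute the ansatz u = A x^{3} + B y^{3} + C \cos{\left(2 x \right)} into the left-hand side.
Derivatives of the ansatz:
  u_xx = 6 A x - 4 C \cos{\left(2 x \right)}
  u_y = 3 B y^{2}
  u_x = 3 A x^{2} - 2 C \sin{\left(2 x \right)}
Term by term:
  2·u_xx = 12 A x - 8 C \cos{\left(2 x \right)}
  -3·u·u_y = - 9 A B x^{3} y^{2} - 9 B^{2} y^{5} - 9 B C y^{2} \cos{\left(2 x \right)}
  2·(u_x)² = 18 A^{2} x^{4} - 24 A C x^{2} \sin{\left(2 x \right)} + 8 C^{2} \sin^{2}{\left(2 x \right)}
So the left-hand side equals
  18 A^{2} x^{4} - 9 A B x^{3} y^{2} - 24 A C x^{2} \sin{\left(2 x \right)} + 12 A x - 9 B^{2} y^{5} - 9 B C y^{2} \cos{\left(2 x \right)} + 8 C^{2} \sin^{2}{\left(2 x \right)} - 8 C \cos{\left(2 x \right)}
This must equal f(x, y) identically; expanded, f = 72 x^{4} - 18 x^{3} y^{2} + 144 x^{2} \sin{\left(2 x \right)} + 24 x - 9 y^{5} + 27 y^{2} \cos{\left(2 x \right)} + 72 \sin^{2}{\left(2 x \right)} + 24 \cos{\left(2 x \right)}.
Matching coefficients of the independent functions:
  [x]:  12 A = 24
  [x^{4}]:  18 A^{2} = 72
  [y^{5}]:  - 9 B^{2} = -9
  [x^{2} \sin{\left(2 x \right)}]:  - 24 A C = 144
  [x^{3} y^{2}]:  - 9 A B = -18
  [y^{2} \cos{\left(2 x \right)}]:  - 9 B C = 27
  [\sin^{2}{\left(2 x \right)}]:  8 C^{2} = 72
  [\cos{\left(2 x \right)}]:  - 8 C = 24
Solving: A = 2, B = 1, C = -3.
Check against the point condition:
  u(0, 0) = -3  ⟹  C = -3  ✓
Hence u(x, y) = 2 x^{3} + y^{3} - 3 \cos{\left(2 x \right)}.

Answer: u(x, y) = 2 x^{3} + y^{3} - 3 \cos{\left(2 x \right)}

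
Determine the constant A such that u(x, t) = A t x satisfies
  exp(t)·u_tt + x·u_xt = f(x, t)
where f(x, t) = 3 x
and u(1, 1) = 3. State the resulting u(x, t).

Substitute the ansatz u = A t x into the left-hand side.
Derivatives of the ansatz:
  u_tt = 0
  u_xt = A
Term by term:
  exp(t)·u_tt = 0
  x·u_xt = A x
So the left-hand side equals
  A x
This must equal f(x, t) = 3 x identically.
Matching coefficients of the independent functions:
  [x]:  A = 3
Solving: A = 3.
Check against the point condition:
  u(1, 1) = 3  ⟹  A = 3  ✓
Hence u(x, t) = 3 t x.

Answer: u(x, t) = 3 t x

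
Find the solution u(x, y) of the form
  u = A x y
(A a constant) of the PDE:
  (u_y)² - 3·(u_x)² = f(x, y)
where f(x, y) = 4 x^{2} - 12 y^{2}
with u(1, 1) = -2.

Substitute the ansatz u = A x y into the left-hand side.
Derivatives of the ansatz:
  u_y = A x
  u_x = A y
Term by term:
  (u_y)² = A^{2} x^{2}
  -3·(u_x)² = - 3 A^{2} y^{2}
So the left-hand side equals
  A^{2} x^{2} - 3 A^{2} y^{2}
This must equal f(x, y) = 4 x^{2} - 12 y^{2} identically.
Matching coefficients of the independent functions:
  [x^{2}]:  A^{2} = 4
  [y^{2}]:  - 3 A^{2} = -12
These equations allow (A) = (-2) or (2).
Impose the point condition(s):
  u(1, 1) = -2  ⟹  A = -2
Only A = -2 satisfies everything.
Hence u(x, y) = - 2 x y.

Answer: u(x, y) = - 2 x y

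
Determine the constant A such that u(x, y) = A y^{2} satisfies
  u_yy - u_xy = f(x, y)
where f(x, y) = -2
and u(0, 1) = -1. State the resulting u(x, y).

Answer: u(x, y) = - y^{2}

Derivation:
Substitute the ansatz u = A y^{2} into the left-hand side.
Derivatives of the ansatz:
  u_yy = 2 A
  u_xy = 0
Term by term:
  u_yy = 2 A
  -u_xy = 0
So the left-hand side equals
  2 A
This must equal f(x, y) = -2 identically.
Matching coefficients of the independent functions:
  [constant term]:  2 A = -2
Solving: A = -1.
Check against the point condition:
  u(0, 1) = -1  ⟹  A = -1  ✓
Hence u(x, y) = - y^{2}.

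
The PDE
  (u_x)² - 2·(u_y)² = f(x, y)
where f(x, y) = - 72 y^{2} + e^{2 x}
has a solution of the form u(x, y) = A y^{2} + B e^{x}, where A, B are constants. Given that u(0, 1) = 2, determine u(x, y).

Substitute the ansatz u = A y^{2} + B e^{x} into the left-hand side.
Derivatives of the ansatz:
  u_x = B e^{x}
  u_y = 2 A y
Term by term:
  (u_x)² = B^{2} e^{2 x}
  -2·(u_y)² = - 8 A^{2} y^{2}
So the left-hand side equals
  - 8 A^{2} y^{2} + B^{2} e^{2 x}
This must equal f(x, y) = - 72 y^{2} + e^{2 x} identically.
Matching coefficients of the independent functions:
  [y^{2}]:  - 8 A^{2} = -72
  [e^{2 x}]:  B^{2} = 1
These equations allow (A, B) = (-3, -1) or (-3, 1) or (3, -1) or (3, 1).
Impose the point condition(s):
  u(0, 1) = 2  ⟹  A + B = 2
Only A = 3, B = -1 satisfies everything.
Hence u(x, y) = 3 y^{2} - e^{x}.

Answer: u(x, y) = 3 y^{2} - e^{x}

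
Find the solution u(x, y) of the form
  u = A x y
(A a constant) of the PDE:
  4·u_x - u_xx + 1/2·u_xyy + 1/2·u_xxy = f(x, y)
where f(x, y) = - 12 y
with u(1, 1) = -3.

Answer: u(x, y) = - 3 x y

Derivation:
Substitute the ansatz u = A x y into the left-hand side.
Derivatives of the ansatz:
  u_x = A y
  u_xx = 0
  u_xyy = 0
  u_xxy = 0
Term by term:
  4·u_x = 4 A y
  -u_xx = 0
  1/2·u_xyy = 0
  1/2·u_xxy = 0
So the left-hand side equals
  4 A y
This must equal f(x, y) = - 12 y identically.
Matching coefficients of the independent functions:
  [y]:  4 A = -12
Solving: A = -3.
Check against the point condition:
  u(1, 1) = -3  ⟹  A = -3  ✓
Hence u(x, y) = - 3 x y.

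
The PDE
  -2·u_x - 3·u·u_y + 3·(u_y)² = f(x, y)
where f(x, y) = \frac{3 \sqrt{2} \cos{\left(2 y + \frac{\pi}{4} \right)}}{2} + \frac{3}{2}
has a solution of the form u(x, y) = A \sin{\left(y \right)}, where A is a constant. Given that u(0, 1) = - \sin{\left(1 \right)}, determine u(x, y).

Substitute the ansatz u = A \sin{\left(y \right)} into the left-hand side.
Derivatives of the ansatz:
  u_x = 0
  u_y = A \cos{\left(y \right)}
Term by term:
  -2·u_x = 0
  -3·u·u_y = - 3 A^{2} \sin{\left(y \right)} \cos{\left(y \right)}
  3·(u_y)² = 3 A^{2} \cos^{2}{\left(y \right)}
So the left-hand side equals
  - 3 A^{2} \sin{\left(y \right)} \cos{\left(y \right)} + 3 A^{2} \cos^{2}{\left(y \right)}
This must equal f(x, y) identically; expanded, f = - 3 \sin{\left(y \right)} \cos{\left(y \right)} + 3 \cos^{2}{\left(y \right)}.
Matching coefficients of the independent functions:
  [\sin{\left(y \right)} \cos{\left(y \right)}]:  - 3 A^{2} = -3
  [\cos^{2}{\left(y \right)}]:  3 A^{2} = 3
These equations allow (A) = (-1) or (1).
Impose the point condition(s):
  u(0, 1) = - \sin{\left(1 \right)}  ⟹  A \sin{\left(1 \right)} = - \sin{\left(1 \right)}
Only A = -1 satisfies everything.
Hence u(x, y) = - \sin{\left(y \right)}.

Answer: u(x, y) = - \sin{\left(y \right)}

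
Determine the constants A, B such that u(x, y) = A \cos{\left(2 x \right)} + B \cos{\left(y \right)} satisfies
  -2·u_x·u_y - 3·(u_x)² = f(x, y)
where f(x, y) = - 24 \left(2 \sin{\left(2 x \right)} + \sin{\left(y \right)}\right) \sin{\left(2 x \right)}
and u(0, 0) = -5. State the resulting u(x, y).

Substitute the ansatz u = A \cos{\left(2 x \right)} + B \cos{\left(y \right)} into the left-hand side.
Derivatives of the ansatz:
  u_x = - 2 A \sin{\left(2 x \right)}
  u_y = - B \sin{\left(y \right)}
Term by term:
  -2·u_x·u_y = - 4 A B \sin{\left(2 x \right)} \sin{\left(y \right)}
  -3·(u_x)² = - 12 A^{2} \sin^{2}{\left(2 x \right)}
So the left-hand side equals
  - 12 A^{2} \sin^{2}{\left(2 x \right)} - 4 A B \sin{\left(2 x \right)} \sin{\left(y \right)}
This must equal f(x, y) identically; expanded, f = - 48 \sin^{2}{\left(2 x \right)} - 24 \sin{\left(2 x \right)} \sin{\left(y \right)}.
Matching coefficients of the independent functions:
  [\sin{\left(2 x \right)} \sin{\left(y \right)}]:  - 4 A B = -24
  [\sin^{2}{\left(2 x \right)}]:  - 12 A^{2} = -48
These equations allow (A, B) = (-2, -3) or (2, 3).
Impose the point condition(s):
  u(0, 0) = -5  ⟹  A + B = -5
Only A = -2, B = -3 satisfies everything.
Hence u(x, y) = - 2 \cos{\left(2 x \right)} - 3 \cos{\left(y \right)}.

Answer: u(x, y) = - 2 \cos{\left(2 x \right)} - 3 \cos{\left(y \right)}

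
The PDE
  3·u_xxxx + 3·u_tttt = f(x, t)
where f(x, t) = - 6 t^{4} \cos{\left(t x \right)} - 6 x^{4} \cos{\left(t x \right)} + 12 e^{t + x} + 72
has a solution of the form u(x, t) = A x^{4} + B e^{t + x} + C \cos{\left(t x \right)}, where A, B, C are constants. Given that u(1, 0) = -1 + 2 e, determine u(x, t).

Substitute the ansatz u = A x^{4} + B e^{t + x} + C \cos{\left(t x \right)} into the left-hand side.
Derivatives of the ansatz:
  u_xxxx = 24 A + B e^{t} e^{x} + C t^{4} \cos{\left(t x \right)}
  u_tttt = B e^{t} e^{x} + C x^{4} \cos{\left(t x \right)}
Term by term:
  3·u_xxxx = 72 A + 3 B e^{t} e^{x} + 3 C t^{4} \cos{\left(t x \right)}
  3·u_tttt = 3 B e^{t} e^{x} + 3 C x^{4} \cos{\left(t x \right)}
So the left-hand side equals
  72 A + 6 B e^{t} e^{x} + 3 C t^{4} \cos{\left(t x \right)} + 3 C x^{4} \cos{\left(t x \right)}
This must equal f(x, t) identically; expanded, f = - 6 t^{4} \cos{\left(t x \right)} - 6 x^{4} \cos{\left(t x \right)} + 12 e^{t} e^{x} + 72.
Matching coefficients of the independent functions:
  [constant term]:  72 A = 72
  [t^{4} \cos{\left(t x \right)}, x^{4} \cos{\left(t x \right)}]:  3 C = -6
  [e^{t} e^{x}]:  6 B = 12
Solving: A = 1, B = 2, C = -2.
Check against the point condition:
  u(1, 0) = -1 + 2 e  ⟹  A + e B + C = -1 + 2 e  ✓
Hence u(x, t) = x^{4} + 2 e^{t + x} - 2 \cos{\left(t x \right)}.

Answer: u(x, t) = x^{4} + 2 e^{t + x} - 2 \cos{\left(t x \right)}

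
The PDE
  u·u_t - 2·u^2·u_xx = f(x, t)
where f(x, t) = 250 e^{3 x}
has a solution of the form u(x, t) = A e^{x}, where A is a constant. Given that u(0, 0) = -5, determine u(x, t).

Substitute the ansatz u = A e^{x} into the left-hand side.
Derivatives of the ansatz:
  u_t = 0
  u_xx = A e^{x}
Term by term:
  u·u_t = 0
  -2·u^2·u_xx = - 2 A^{3} e^{3 x}
So the left-hand side equals
  - 2 A^{3} e^{3 x}
This must equal f(x, t) = 250 e^{3 x} identically.
Matching coefficients of the independent functions:
  [e^{3 x}]:  - 2 A^{3} = 250
Solving: A = -5.
Check against the point condition:
  u(0, 0) = -5  ⟹  A = -5  ✓
Hence u(x, t) = - 5 e^{x}.

Answer: u(x, t) = - 5 e^{x}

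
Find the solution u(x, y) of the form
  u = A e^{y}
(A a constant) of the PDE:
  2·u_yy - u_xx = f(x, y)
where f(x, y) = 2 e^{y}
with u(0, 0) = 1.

Answer: u(x, y) = e^{y}

Derivation:
Substitute the ansatz u = A e^{y} into the left-hand side.
Derivatives of the ansatz:
  u_yy = A e^{y}
  u_xx = 0
Term by term:
  2·u_yy = 2 A e^{y}
  -u_xx = 0
So the left-hand side equals
  2 A e^{y}
This must equal f(x, y) = 2 e^{y} identically.
Matching coefficients of the independent functions:
  [e^{y}]:  2 A = 2
Solving: A = 1.
Check against the point condition:
  u(0, 0) = 1  ⟹  A = 1  ✓
Hence u(x, y) = e^{y}.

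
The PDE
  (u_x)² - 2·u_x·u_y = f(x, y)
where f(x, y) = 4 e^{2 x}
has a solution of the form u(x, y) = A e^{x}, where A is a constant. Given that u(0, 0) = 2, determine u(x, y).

Substitute the ansatz u = A e^{x} into the left-hand side.
Derivatives of the ansatz:
  u_x = A e^{x}
  u_y = 0
Term by term:
  (u_x)² = A^{2} e^{2 x}
  -2·u_x·u_y = 0
So the left-hand side equals
  A^{2} e^{2 x}
This must equal f(x, y) = 4 e^{2 x} identically.
Matching coefficients of the independent functions:
  [e^{2 x}]:  A^{2} = 4
These equations allow (A) = (-2) or (2).
Impose the point condition(s):
  u(0, 0) = 2  ⟹  A = 2
Only A = 2 satisfies everything.
Hence u(x, y) = 2 e^{x}.

Answer: u(x, y) = 2 e^{x}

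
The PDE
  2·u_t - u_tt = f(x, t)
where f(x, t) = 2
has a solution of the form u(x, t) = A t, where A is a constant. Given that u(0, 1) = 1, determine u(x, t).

Substitute the ansatz u = A t into the left-hand side.
Derivatives of the ansatz:
  u_t = A
  u_tt = 0
Term by term:
  2·u_t = 2 A
  -u_tt = 0
So the left-hand side equals
  2 A
This must equal f(x, t) = 2 identically.
Matching coefficients of the independent functions:
  [constant term]:  2 A = 2
Solving: A = 1.
Check against the point condition:
  u(0, 1) = 1  ⟹  A = 1  ✓
Hence u(x, t) = t.

Answer: u(x, t) = t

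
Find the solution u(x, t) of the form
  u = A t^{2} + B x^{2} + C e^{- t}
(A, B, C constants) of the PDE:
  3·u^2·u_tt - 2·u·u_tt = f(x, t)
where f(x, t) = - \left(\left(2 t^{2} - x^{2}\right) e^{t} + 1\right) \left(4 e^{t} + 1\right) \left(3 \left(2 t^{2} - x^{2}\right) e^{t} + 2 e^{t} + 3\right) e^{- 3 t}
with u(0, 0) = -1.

Substitute the ansatz u = A t^{2} + B x^{2} + C e^{- t} into the left-hand side.
Derivatives of the ansatz:
  u_tt = 2 A + C e^{- t}
Term by term:
  3·u^2·u_tt = 6 A^{3} t^{4} + 12 A^{2} B t^{2} x^{2} + 3 A^{2} C t^{4} e^{- t} + 12 A^{2} C t^{2} e^{- t} + 6 A B^{2} x^{4} + 6 A B C t^{2} x^{2} e^{- t} + 12 A B C x^{2} e^{- t} + 6 A C^{2} t^{2} e^{- 2 t} + 6 A C^{2} e^{- 2 t} + 3 B^{2} C x^{4} e^{- t} + 6 B C^{2} x^{2} e^{- 2 t} + 3 C^{3} e^{- 3 t}
  -2·u·u_tt = - 4 A^{2} t^{2} - 4 A B x^{2} - 2 A C t^{2} e^{- t} - 4 A C e^{- t} - 2 B C x^{2} e^{- t} - 2 C^{2} e^{- 2 t}
So the left-hand side equals
  6 A^{3} t^{4} + 12 A^{2} B t^{2} x^{2} + 3 A^{2} C t^{4} e^{- t} + 12 A^{2} C t^{2} e^{- t} - 4 A^{2} t^{2} + 6 A B^{2} x^{4} + 6 A B C t^{2} x^{2} e^{- t} + 12 A B C x^{2} e^{- t} - 4 A B x^{2} + 6 A C^{2} t^{2} e^{- 2 t} + 6 A C^{2} e^{- 2 t} - 2 A C t^{2} e^{- t} - 4 A C e^{- t} + 3 B^{2} C x^{4} e^{- t} + 6 B C^{2} x^{2} e^{- 2 t} - 2 B C x^{2} e^{- t} + 3 C^{3} e^{- 3 t} - 2 C^{2} e^{- 2 t}
This must equal f(x, t) identically; expanded, f = - 48 t^{4} - 12 t^{4} e^{- t} + 48 t^{2} x^{2} + 12 t^{2} x^{2} e^{- t} - 16 t^{2} - 52 t^{2} e^{- t} - 12 t^{2} e^{- 2 t} - 12 x^{4} - 3 x^{4} e^{- t} + 8 x^{2} + 26 x^{2} e^{- t} + 6 x^{2} e^{- 2 t} - 8 e^{- t} - 14 e^{- 2 t} - 3 e^{- 3 t}.
Matching coefficients of the independent functions:
(each divided by its leading coefficient; functions giving the same equation are listed together)
  [t^{2}]:  A^{2} - 4 = 0
  [t^{4}]:  A^{3} + 8 = 0
  [x^{2}]:  A B + 2 = 0
  [x^{4}]:  A B^{2} + 2 = 0
  [t^{2} x^{2}]:  A^{2} B - 4 = 0
  [t^{2} e^{- 2 t}]:  A C^{2} + 2 = 0
  [t^{2} e^{- t}]:  A^{2} C - \frac{A C}{6} + \frac{13}{3} = 0
  [t^{4} e^{- t}]:  A^{2} C + 4 = 0
  [x^{2} e^{- 2 t}]:  B C^{2} - 1 = 0
  [x^{2} e^{- t}]:  A B C - \frac{B C}{6} - \frac{13}{6} = 0
  [x^{4} e^{- t}]:  B^{2} C + 1 = 0
  [t^{2} x^{2} e^{- t}]:  A B C - 2 = 0
  [e^{- 3 t}]:  C^{3} + 1 = 0
  [e^{- 2 t}]:  A C^{2} - \frac{C^{2}}{3} + \frac{7}{3} = 0
  [e^{- t}]:  A C - 2 = 0
Solving: A = -2, B = 1, C = -1.
Check against the point condition:
  u(0, 0) = -1  ⟹  C = -1  ✓
Hence u(x, t) = - 2 t^{2} + x^{2} - e^{- t}.

Answer: u(x, t) = - 2 t^{2} + x^{2} - e^{- t}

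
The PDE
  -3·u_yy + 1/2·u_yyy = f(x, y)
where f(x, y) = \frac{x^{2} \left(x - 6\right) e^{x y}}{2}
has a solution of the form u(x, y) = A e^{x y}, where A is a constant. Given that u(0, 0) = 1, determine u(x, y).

Substitute the ansatz u = A e^{x y} into the left-hand side.
Derivatives of the ansatz:
  u_yy = A x^{2} e^{x y}
  u_yyy = A x^{3} e^{x y}
Term by term:
  -3·u_yy = - 3 A x^{2} e^{x y}
  1/2·u_yyy = \frac{A x^{3} e^{x y}}{2}
So the left-hand side equals
  \frac{A x^{3} e^{x y}}{2} - 3 A x^{2} e^{x y}
This must equal f(x, y) identically; expanded, f = \frac{x^{3} e^{x y}}{2} - 3 x^{2} e^{x y}.
Matching coefficients of the independent functions:
  [x^{2} e^{x y}]:  - 3 A = -3
  [x^{3} e^{x y}]:  \frac{A}{2} = \frac{1}{2}
Solving: A = 1.
Check against the point condition:
  u(0, 0) = 1  ⟹  A = 1  ✓
Hence u(x, y) = e^{x y}.

Answer: u(x, y) = e^{x y}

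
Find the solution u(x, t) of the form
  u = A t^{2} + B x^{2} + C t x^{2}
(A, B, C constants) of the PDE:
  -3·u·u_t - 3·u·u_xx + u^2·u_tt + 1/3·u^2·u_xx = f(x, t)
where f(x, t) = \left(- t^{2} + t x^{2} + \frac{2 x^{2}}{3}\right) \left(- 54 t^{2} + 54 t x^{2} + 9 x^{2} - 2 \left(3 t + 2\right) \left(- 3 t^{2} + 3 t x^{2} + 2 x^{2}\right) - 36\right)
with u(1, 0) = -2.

Answer: u(x, t) = 3 t^{2} - 3 t x^{2} - 2 x^{2}

Derivation:
Substitute the ansatz u = A t^{2} + B x^{2} + C t x^{2} into the left-hand side.
Derivatives of the ansatz:
  u_t = 2 A t + C x^{2}
  u_xx = 2 B + 2 C t
  u_tt = 2 A
Term by term:
  -3·u·u_t = - 6 A^{2} t^{3} - 6 A B t x^{2} - 9 A C t^{2} x^{2} - 3 B C x^{4} - 3 C^{2} t x^{4}
  -3·u·u_xx = - 6 A B t^{2} - 6 A C t^{3} - 6 B^{2} x^{2} - 12 B C t x^{2} - 6 C^{2} t^{2} x^{2}
  u^2·u_tt = 2 A^{3} t^{4} + 4 A^{2} B t^{2} x^{2} + 4 A^{2} C t^{3} x^{2} + 2 A B^{2} x^{4} + 4 A B C t x^{4} + 2 A C^{2} t^{2} x^{4}
  1/3·u^2·u_xx = \frac{2 A^{2} B t^{4}}{3} + \frac{2 A^{2} C t^{5}}{3} + \frac{4 A B^{2} t^{2} x^{2}}{3} + \frac{8 A B C t^{3} x^{2}}{3} + \frac{4 A C^{2} t^{4} x^{2}}{3} + \frac{2 B^{3} x^{4}}{3} + 2 B^{2} C t x^{4} + 2 B C^{2} t^{2} x^{4} + \frac{2 C^{3} t^{3} x^{4}}{3}
Sum these and collect like terms in the independent variables.
This must equal f(x, t) identically; expanded, f = - 18 t^{5} + 36 t^{4} x^{2} + 42 t^{4} - 18 t^{3} x^{4} - 60 t^{3} x^{2} + 18 t^{2} x^{4} - 29 t^{2} x^{2} + 36 t^{2} + 21 t x^{4} - 36 t x^{2} + \frac{2 x^{4}}{3} - 24 x^{2}.
Matching coefficients of the independent functions:
  [t^{2}]:  - 6 A B = 36
  [t^{3}]:  - 6 A^{2} - 6 A C = 0
  [t^{4}]:  2 A^{3} + \frac{2 A^{2} B}{3} = 42
  [t^{5}]:  \frac{2 A^{2} C}{3} = -18
  [x^{2}]:  - 6 B^{2} = -24
  [x^{4}]:  2 A B^{2} + \frac{2 B^{3}}{3} - 3 B C = \frac{2}{3}
  [t x^{2}]:  - 6 A B - 12 B C = -36
  [t x^{4}]:  4 A B C + 2 B^{2} C - 3 C^{2} = 21
  [t^{2} x^{2}]:  4 A^{2} B + \frac{4 A B^{2}}{3} - 9 A C - 6 C^{2} = -29
  [t^{2} x^{4}]:  2 A C^{2} + 2 B C^{2} = 18
  [t^{3} x^{2}]:  4 A^{2} C + \frac{8 A B C}{3} = -60
  [t^{3} x^{4}]:  \frac{2 C^{3}}{3} = -18
  [t^{4} x^{2}]:  \frac{4 A C^{2}}{3} = 36
Solving: A = 3, B = -2, C = -3.
Check against the point condition:
  u(1, 0) = -2  ⟹  B = -2  ✓
Hence u(x, t) = 3 t^{2} - 3 t x^{2} - 2 x^{2}.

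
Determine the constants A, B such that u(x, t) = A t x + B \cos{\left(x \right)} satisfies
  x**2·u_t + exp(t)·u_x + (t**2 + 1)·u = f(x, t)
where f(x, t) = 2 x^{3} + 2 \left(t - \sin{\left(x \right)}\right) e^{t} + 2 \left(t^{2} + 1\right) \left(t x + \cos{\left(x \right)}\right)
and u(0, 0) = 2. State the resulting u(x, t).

Substitute the ansatz u = A t x + B \cos{\left(x \right)} into the left-hand side.
Derivatives of the ansatz:
  u_t = A x
  u_x = A t - B \sin{\left(x \right)}
Term by term:
  x**2·u_t = A x^{3}
  exp(t)·u_x = A t e^{t} - B e^{t} \sin{\left(x \right)}
  (t**2 + 1)·u = A t^{3} x + A t x + B t^{2} \cos{\left(x \right)} + B \cos{\left(x \right)}
So the left-hand side equals
  A t^{3} x + A t x + A t e^{t} + A x^{3} + B t^{2} \cos{\left(x \right)} - B e^{t} \sin{\left(x \right)} + B \cos{\left(x \right)}
This must equal f(x, t) identically; expanded, f = 2 t^{3} x + 2 t^{2} \cos{\left(x \right)} + 2 t x + 2 t e^{t} + 2 x^{3} - 2 e^{t} \sin{\left(x \right)} + 2 \cos{\left(x \right)}.
Matching coefficients of the independent functions:
  [x^{3}, t x, t e^{t}, t^{3} x]:  A = 2
  [t^{2} \cos{\left(x \right)}, \cos{\left(x \right)}]:  B = 2
  [e^{t} \sin{\left(x \right)}]:  - B = -2
Solving: A = 2, B = 2.
Check against the point condition:
  u(0, 0) = 2  ⟹  B = 2  ✓
Hence u(x, t) = 2 t x + 2 \cos{\left(x \right)}.

Answer: u(x, t) = 2 t x + 2 \cos{\left(x \right)}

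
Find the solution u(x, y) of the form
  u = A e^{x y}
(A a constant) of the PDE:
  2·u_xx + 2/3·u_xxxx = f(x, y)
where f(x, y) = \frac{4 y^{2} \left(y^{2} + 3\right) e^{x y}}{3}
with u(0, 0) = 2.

Answer: u(x, y) = 2 e^{x y}

Derivation:
Substitute the ansatz u = A e^{x y} into the left-hand side.
Derivatives of the ansatz:
  u_xx = A y^{2} e^{x y}
  u_xxxx = A y^{4} e^{x y}
Term by term:
  2·u_xx = 2 A y^{2} e^{x y}
  2/3·u_xxxx = \frac{2 A y^{4} e^{x y}}{3}
So the left-hand side equals
  \frac{2 A y^{4} e^{x y}}{3} + 2 A y^{2} e^{x y}
This must equal f(x, y) identically; expanded, f = \frac{4 y^{4} e^{x y}}{3} + 4 y^{2} e^{x y}.
Matching coefficients of the independent functions:
  [y^{2} e^{x y}]:  2 A = 4
  [y^{4} e^{x y}]:  \frac{2 A}{3} = \frac{4}{3}
Solving: A = 2.
Check against the point condition:
  u(0, 0) = 2  ⟹  A = 2  ✓
Hence u(x, y) = 2 e^{x y}.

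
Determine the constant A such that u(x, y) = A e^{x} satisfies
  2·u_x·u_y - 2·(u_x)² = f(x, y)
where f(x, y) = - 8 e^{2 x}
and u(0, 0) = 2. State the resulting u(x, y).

Answer: u(x, y) = 2 e^{x}

Derivation:
Substitute the ansatz u = A e^{x} into the left-hand side.
Derivatives of the ansatz:
  u_x = A e^{x}
  u_y = 0
Term by term:
  2·u_x·u_y = 0
  -2·(u_x)² = - 2 A^{2} e^{2 x}
So the left-hand side equals
  - 2 A^{2} e^{2 x}
This must equal f(x, y) = - 8 e^{2 x} identically.
Matching coefficients of the independent functions:
  [e^{2 x}]:  - 2 A^{2} = -8
These equations allow (A) = (-2) or (2).
Impose the point condition(s):
  u(0, 0) = 2  ⟹  A = 2
Only A = 2 satisfies everything.
Hence u(x, y) = 2 e^{x}.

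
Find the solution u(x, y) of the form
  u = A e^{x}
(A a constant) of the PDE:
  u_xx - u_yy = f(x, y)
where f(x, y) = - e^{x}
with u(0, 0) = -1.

Substitute the ansatz u = A e^{x} into the left-hand side.
Derivatives of the ansatz:
  u_xx = A e^{x}
  u_yy = 0
Term by term:
  u_xx = A e^{x}
  -u_yy = 0
So the left-hand side equals
  A e^{x}
This must equal f(x, y) = - e^{x} identically.
Matching coefficients of the independent functions:
  [e^{x}]:  A = -1
Solving: A = -1.
Check against the point condition:
  u(0, 0) = -1  ⟹  A = -1  ✓
Hence u(x, y) = - e^{x}.

Answer: u(x, y) = - e^{x}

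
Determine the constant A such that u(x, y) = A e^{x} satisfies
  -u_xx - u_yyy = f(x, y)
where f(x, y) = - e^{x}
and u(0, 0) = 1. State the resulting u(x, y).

Answer: u(x, y) = e^{x}

Derivation:
Substitute the ansatz u = A e^{x} into the left-hand side.
Derivatives of the ansatz:
  u_xx = A e^{x}
  u_yyy = 0
Term by term:
  -u_xx = - A e^{x}
  -u_yyy = 0
So the left-hand side equals
  - A e^{x}
This must equal f(x, y) = - e^{x} identically.
Matching coefficients of the independent functions:
  [e^{x}]:  - A = -1
Solving: A = 1.
Check against the point condition:
  u(0, 0) = 1  ⟹  A = 1  ✓
Hence u(x, y) = e^{x}.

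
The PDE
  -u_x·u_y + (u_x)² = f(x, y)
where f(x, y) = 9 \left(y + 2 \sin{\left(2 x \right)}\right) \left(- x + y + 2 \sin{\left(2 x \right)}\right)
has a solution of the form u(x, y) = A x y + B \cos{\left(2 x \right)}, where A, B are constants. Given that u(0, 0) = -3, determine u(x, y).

Substitute the ansatz u = A x y + B \cos{\left(2 x \right)} into the left-hand side.
Derivatives of the ansatz:
  u_x = A y - 2 B \sin{\left(2 x \right)}
  u_y = A x
Term by term:
  -u_x·u_y = - A^{2} x y + 2 A B x \sin{\left(2 x \right)}
  (u_x)² = A^{2} y^{2} - 4 A B y \sin{\left(2 x \right)} + 4 B^{2} \sin^{2}{\left(2 x \right)}
So the left-hand side equals
  - A^{2} x y + A^{2} y^{2} + 2 A B x \sin{\left(2 x \right)} - 4 A B y \sin{\left(2 x \right)} + 4 B^{2} \sin^{2}{\left(2 x \right)}
This must equal f(x, y) identically; expanded, f = - 9 x y - 18 x \sin{\left(2 x \right)} + 9 y^{2} + 36 y \sin{\left(2 x \right)} + 36 \sin^{2}{\left(2 x \right)}.
Matching coefficients of the independent functions:
  [y^{2}]:  A^{2} = 9
  [x y]:  - A^{2} = -9
  [x \sin{\left(2 x \right)}]:  2 A B = -18
  [y \sin{\left(2 x \right)}]:  - 4 A B = 36
  [\sin^{2}{\left(2 x \right)}]:  4 B^{2} = 36
These equations allow (A, B) = (-3, 3) or (3, -3).
Impose the point condition(s):
  u(0, 0) = -3  ⟹  B = -3
Only A = 3, B = -3 satisfies everything.
Hence u(x, y) = 3 x y - 3 \cos{\left(2 x \right)}.

Answer: u(x, y) = 3 x y - 3 \cos{\left(2 x \right)}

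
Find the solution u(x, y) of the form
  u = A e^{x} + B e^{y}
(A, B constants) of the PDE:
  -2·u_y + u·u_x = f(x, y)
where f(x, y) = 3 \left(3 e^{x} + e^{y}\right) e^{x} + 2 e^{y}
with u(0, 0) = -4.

Substitute the ansatz u = A e^{x} + B e^{y} into the left-hand side.
Derivatives of the ansatz:
  u_y = B e^{y}
  u_x = A e^{x}
Term by term:
  -2·u_y = - 2 B e^{y}
  u·u_x = A^{2} e^{2 x} + A B e^{x} e^{y}
So the left-hand side equals
  A^{2} e^{2 x} + A B e^{x} e^{y} - 2 B e^{y}
This must equal f(x, y) = 3 \left(3 e^{x} + e^{y}\right) e^{x} + 2 e^{y} identically.
Matching coefficients of the independent functions:
  [e^{x} e^{y}]:  A B = 3
  [e^{2 x}]:  A^{2} = 9
  [e^{y}]:  - 2 B = 2
Solving: A = -3, B = -1.
Check against the point condition:
  u(0, 0) = -4  ⟹  A + B = -4  ✓
Hence u(x, y) = - 3 e^{x} - e^{y}.

Answer: u(x, y) = - 3 e^{x} - e^{y}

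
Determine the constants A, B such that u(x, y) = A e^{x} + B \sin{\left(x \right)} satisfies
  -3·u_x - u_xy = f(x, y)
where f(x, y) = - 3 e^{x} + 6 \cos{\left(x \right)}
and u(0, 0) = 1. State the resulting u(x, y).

Substitute the ansatz u = A e^{x} + B \sin{\left(x \right)} into the left-hand side.
Derivatives of the ansatz:
  u_x = A e^{x} + B \cos{\left(x \right)}
  u_xy = 0
Term by term:
  -3·u_x = - 3 A e^{x} - 3 B \cos{\left(x \right)}
  -u_xy = 0
So the left-hand side equals
  - 3 A e^{x} - 3 B \cos{\left(x \right)}
This must equal f(x, y) = - 3 e^{x} + 6 \cos{\left(x \right)} identically.
Matching coefficients of the independent functions:
  [e^{x}]:  - 3 A = -3
  [\cos{\left(x \right)}]:  - 3 B = 6
Solving: A = 1, B = -2.
Check against the point condition:
  u(0, 0) = 1  ⟹  A = 1  ✓
Hence u(x, y) = e^{x} - 2 \sin{\left(x \right)}.

Answer: u(x, y) = e^{x} - 2 \sin{\left(x \right)}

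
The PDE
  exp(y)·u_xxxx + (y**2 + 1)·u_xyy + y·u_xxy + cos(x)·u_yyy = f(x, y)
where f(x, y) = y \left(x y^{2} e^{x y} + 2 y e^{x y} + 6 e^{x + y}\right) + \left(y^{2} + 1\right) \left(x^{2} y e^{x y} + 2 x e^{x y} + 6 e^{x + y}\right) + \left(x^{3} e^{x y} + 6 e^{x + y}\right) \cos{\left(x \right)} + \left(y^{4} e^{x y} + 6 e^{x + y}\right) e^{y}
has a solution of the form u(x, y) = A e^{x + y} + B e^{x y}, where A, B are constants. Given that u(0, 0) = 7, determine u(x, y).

Substitute the ansatz u = A e^{x + y} + B e^{x y} into the left-hand side.
Derivatives of the ansatz:
  u_xxxx = A e^{x} e^{y} + B y^{4} e^{x y}
  u_xyy = A e^{x} e^{y} + B x^{2} y e^{x y} + 2 B x e^{x y}
  u_xxy = A e^{x} e^{y} + B x y^{2} e^{x y} + 2 B y e^{x y}
  u_yyy = A e^{x} e^{y} + B x^{3} e^{x y}
Term by term:
  exp(y)·u_xxxx = A e^{x} e^{2 y} + B y^{4} e^{y} e^{x y}
  (y**2 + 1)·u_xyy = A y^{2} e^{x} e^{y} + A e^{x} e^{y} + B x^{2} y^{3} e^{x y} + B x^{2} y e^{x y} + 2 B x y^{2} e^{x y} + 2 B x e^{x y}
  y·u_xxy = A y e^{x} e^{y} + B x y^{3} e^{x y} + 2 B y^{2} e^{x y}
  cos(x)·u_yyy = A e^{x} e^{y} \cos{\left(x \right)} + B x^{3} e^{x y} \cos{\left(x \right)}
So the left-hand side equals
  A y^{2} e^{x} e^{y} + A y e^{x} e^{y} + A e^{x} e^{2 y} + A e^{x} e^{y} \cos{\left(x \right)} + A e^{x} e^{y} + B x^{3} e^{x y} \cos{\left(x \right)} + B x^{2} y^{3} e^{x y} + B x^{2} y e^{x y} + B x y^{3} e^{x y} + 2 B x y^{2} e^{x y} + 2 B x e^{x y} + B y^{4} e^{y} e^{x y} + 2 B y^{2} e^{x y}
This must equal f(x, y) identically; expanded, f = x^{3} e^{x y} \cos{\left(x \right)} + x^{2} y^{3} e^{x y} + x^{2} y e^{x y} + x y^{3} e^{x y} + 2 x y^{2} e^{x y} + 2 x e^{x y} + y^{4} e^{y} e^{x y} + 6 y^{2} e^{x} e^{y} + 2 y^{2} e^{x y} + 6 y e^{x} e^{y} + 6 e^{x} e^{2 y} + 6 e^{x} e^{y} \cos{\left(x \right)} + 6 e^{x} e^{y}.
Matching coefficients of the independent functions:
  [x e^{x y}, y^{2} e^{x y}, x y^{2} e^{x y}]:  2 B = 2
  [e^{x} e^{y}, e^{x} e^{2 y}, y e^{x} e^{y}, y^{2} e^{x} e^{y}, …]:  A = 6
  [x y^{3} e^{x y}, x^{2} y e^{x y}, x^{2} y^{3} e^{x y}, x^{3} e^{x y} \cos{\left(x \right)}, …]:  B = 1
Solving: A = 6, B = 1.
Check against the point condition:
  u(0, 0) = 7  ⟹  A + B = 7  ✓
Hence u(x, y) = e^{x y} + 6 e^{x + y}.

Answer: u(x, y) = e^{x y} + 6 e^{x + y}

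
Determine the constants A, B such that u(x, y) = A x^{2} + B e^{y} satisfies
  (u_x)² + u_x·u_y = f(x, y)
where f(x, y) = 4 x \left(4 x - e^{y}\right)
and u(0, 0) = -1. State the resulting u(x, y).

Substitute the ansatz u = A x^{2} + B e^{y} into the left-hand side.
Derivatives of the ansatz:
  u_x = 2 A x
  u_y = B e^{y}
Term by term:
  (u_x)² = 4 A^{2} x^{2}
  u_x·u_y = 2 A B x e^{y}
So the left-hand side equals
  4 A^{2} x^{2} + 2 A B x e^{y}
This must equal f(x, y) identically; expanded, f = 16 x^{2} - 4 x e^{y}.
Matching coefficients of the independent functions:
  [x^{2}]:  4 A^{2} = 16
  [x e^{y}]:  2 A B = -4
These equations allow (A, B) = (-2, 1) or (2, -1).
Impose the point condition(s):
  u(0, 0) = -1  ⟹  B = -1
Only A = 2, B = -1 satisfies everything.
Hence u(x, y) = 2 x^{2} - e^{y}.

Answer: u(x, y) = 2 x^{2} - e^{y}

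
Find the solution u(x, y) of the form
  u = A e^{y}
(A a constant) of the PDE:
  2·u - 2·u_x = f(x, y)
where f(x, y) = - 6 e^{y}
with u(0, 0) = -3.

Substitute the ansatz u = A e^{y} into the left-hand side.
Derivatives of the ansatz:
  u_x = 0
Term by term:
  2·u = 2 A e^{y}
  -2·u_x = 0
So the left-hand side equals
  2 A e^{y}
This must equal f(x, y) = - 6 e^{y} identically.
Matching coefficients of the independent functions:
  [e^{y}]:  2 A = -6
Solving: A = -3.
Check against the point condition:
  u(0, 0) = -3  ⟹  A = -3  ✓
Hence u(x, y) = - 3 e^{y}.

Answer: u(x, y) = - 3 e^{y}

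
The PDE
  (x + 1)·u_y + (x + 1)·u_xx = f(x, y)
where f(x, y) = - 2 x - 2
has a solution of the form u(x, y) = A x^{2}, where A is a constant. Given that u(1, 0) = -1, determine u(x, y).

Answer: u(x, y) = - x^{2}

Derivation:
Substitute the ansatz u = A x^{2} into the left-hand side.
Derivatives of the ansatz:
  u_y = 0
  u_xx = 2 A
Term by term:
  (x + 1)·u_y = 0
  (x + 1)·u_xx = 2 A x + 2 A
So the left-hand side equals
  2 A x + 2 A
This must equal f(x, y) = - 2 x - 2 identically.
Matching coefficients of the independent functions:
  [constant term, x]:  2 A = -2
Solving: A = -1.
Check against the point condition:
  u(1, 0) = -1  ⟹  A = -1  ✓
Hence u(x, y) = - x^{2}.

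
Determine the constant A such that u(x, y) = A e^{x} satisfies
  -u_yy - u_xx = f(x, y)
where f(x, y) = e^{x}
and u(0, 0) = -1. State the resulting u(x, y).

Answer: u(x, y) = - e^{x}

Derivation:
Substitute the ansatz u = A e^{x} into the left-hand side.
Derivatives of the ansatz:
  u_yy = 0
  u_xx = A e^{x}
Term by term:
  -u_yy = 0
  -u_xx = - A e^{x}
So the left-hand side equals
  - A e^{x}
This must equal f(x, y) = e^{x} identically.
Matching coefficients of the independent functions:
  [e^{x}]:  - A = 1
Solving: A = -1.
Check against the point condition:
  u(0, 0) = -1  ⟹  A = -1  ✓
Hence u(x, y) = - e^{x}.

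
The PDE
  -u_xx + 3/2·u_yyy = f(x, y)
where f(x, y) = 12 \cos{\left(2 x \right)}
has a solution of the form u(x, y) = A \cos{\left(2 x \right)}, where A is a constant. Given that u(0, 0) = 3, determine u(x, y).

Substitute the ansatz u = A \cos{\left(2 x \right)} into the left-hand side.
Derivatives of the ansatz:
  u_xx = - 4 A \cos{\left(2 x \right)}
  u_yyy = 0
Term by term:
  -u_xx = 4 A \cos{\left(2 x \right)}
  3/2·u_yyy = 0
So the left-hand side equals
  4 A \cos{\left(2 x \right)}
This must equal f(x, y) = 12 \cos{\left(2 x \right)} identically.
Matching coefficients of the independent functions:
  [\cos{\left(2 x \right)}]:  4 A = 12
Solving: A = 3.
Check against the point condition:
  u(0, 0) = 3  ⟹  A = 3  ✓
Hence u(x, y) = 3 \cos{\left(2 x \right)}.

Answer: u(x, y) = 3 \cos{\left(2 x \right)}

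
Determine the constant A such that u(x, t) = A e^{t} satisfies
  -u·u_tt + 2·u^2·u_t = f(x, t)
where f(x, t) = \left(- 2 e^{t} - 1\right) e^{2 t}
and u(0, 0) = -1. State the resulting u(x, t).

Substitute the ansatz u = A e^{t} into the left-hand side.
Derivatives of the ansatz:
  u_tt = A e^{t}
  u_t = A e^{t}
Term by term:
  -u·u_tt = - A^{2} e^{2 t}
  2·u^2·u_t = 2 A^{3} e^{3 t}
So the left-hand side equals
  2 A^{3} e^{3 t} - A^{2} e^{2 t}
This must equal f(x, t) identically; expanded, f = - 2 e^{3 t} - e^{2 t}.
Matching coefficients of the independent functions:
  [e^{2 t}]:  - A^{2} = -1
  [e^{3 t}]:  2 A^{3} = -2
Solving: A = -1.
Check against the point condition:
  u(0, 0) = -1  ⟹  A = -1  ✓
Hence u(x, t) = - e^{t}.

Answer: u(x, t) = - e^{t}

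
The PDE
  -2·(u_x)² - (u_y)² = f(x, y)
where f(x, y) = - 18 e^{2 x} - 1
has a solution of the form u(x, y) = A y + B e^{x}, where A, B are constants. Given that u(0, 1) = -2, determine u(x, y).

Substitute the ansatz u = A y + B e^{x} into the left-hand side.
Derivatives of the ansatz:
  u_x = B e^{x}
  u_y = A
Term by term:
  -2·(u_x)² = - 2 B^{2} e^{2 x}
  -(u_y)² = - A^{2}
So the left-hand side equals
  - A^{2} - 2 B^{2} e^{2 x}
This must equal f(x, y) = - 18 e^{2 x} - 1 identically.
Matching coefficients of the independent functions:
  [constant term]:  - A^{2} = -1
  [e^{2 x}]:  - 2 B^{2} = -18
These equations allow (A, B) = (-1, -3) or (-1, 3) or (1, -3) or (1, 3).
Impose the point condition(s):
  u(0, 1) = -2  ⟹  A + B = -2
Only A = 1, B = -3 satisfies everything.
Hence u(x, y) = y - 3 e^{x}.

Answer: u(x, y) = y - 3 e^{x}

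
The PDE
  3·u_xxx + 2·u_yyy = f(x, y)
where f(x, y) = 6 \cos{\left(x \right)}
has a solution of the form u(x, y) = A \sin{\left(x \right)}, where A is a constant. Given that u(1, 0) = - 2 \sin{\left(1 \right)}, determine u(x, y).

Answer: u(x, y) = - 2 \sin{\left(x \right)}

Derivation:
Substitute the ansatz u = A \sin{\left(x \right)} into the left-hand side.
Derivatives of the ansatz:
  u_xxx = - A \cos{\left(x \right)}
  u_yyy = 0
Term by term:
  3·u_xxx = - 3 A \cos{\left(x \right)}
  2·u_yyy = 0
So the left-hand side equals
  - 3 A \cos{\left(x \right)}
This must equal f(x, y) = 6 \cos{\left(x \right)} identically.
Matching coefficients of the independent functions:
  [\cos{\left(x \right)}]:  - 3 A = 6
Solving: A = -2.
Check against the point condition:
  u(1, 0) = - 2 \sin{\left(1 \right)}  ⟹  A \sin{\left(1 \right)} = - 2 \sin{\left(1 \right)}  ✓
Hence u(x, y) = - 2 \sin{\left(x \right)}.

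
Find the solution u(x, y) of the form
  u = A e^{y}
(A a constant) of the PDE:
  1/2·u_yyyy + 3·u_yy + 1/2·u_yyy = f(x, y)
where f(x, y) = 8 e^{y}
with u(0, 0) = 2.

Answer: u(x, y) = 2 e^{y}

Derivation:
Substitute the ansatz u = A e^{y} into the left-hand side.
Derivatives of the ansatz:
  u_yyyy = A e^{y}
  u_yy = A e^{y}
  u_yyy = A e^{y}
Term by term:
  1/2·u_yyyy = \frac{A e^{y}}{2}
  3·u_yy = 3 A e^{y}
  1/2·u_yyy = \frac{A e^{y}}{2}
So the left-hand side equals
  4 A e^{y}
This must equal f(x, y) = 8 e^{y} identically.
Matching coefficients of the independent functions:
  [e^{y}]:  4 A = 8
Solving: A = 2.
Check against the point condition:
  u(0, 0) = 2  ⟹  A = 2  ✓
Hence u(x, y) = 2 e^{y}.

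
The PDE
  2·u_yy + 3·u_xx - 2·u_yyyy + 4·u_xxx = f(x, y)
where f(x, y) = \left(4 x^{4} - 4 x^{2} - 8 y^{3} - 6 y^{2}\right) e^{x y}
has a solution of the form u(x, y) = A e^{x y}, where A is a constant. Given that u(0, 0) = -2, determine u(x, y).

Substitute the ansatz u = A e^{x y} into the left-hand side.
Derivatives of the ansatz:
  u_yy = A x^{2} e^{x y}
  u_xx = A y^{2} e^{x y}
  u_yyyy = A x^{4} e^{x y}
  u_xxx = A y^{3} e^{x y}
Term by term:
  2·u_yy = 2 A x^{2} e^{x y}
  3·u_xx = 3 A y^{2} e^{x y}
  -2·u_yyyy = - 2 A x^{4} e^{x y}
  4·u_xxx = 4 A y^{3} e^{x y}
So the left-hand side equals
  - 2 A x^{4} e^{x y} + 2 A x^{2} e^{x y} + 4 A y^{3} e^{x y} + 3 A y^{2} e^{x y}
This must equal f(x, y) identically; expanded, f = 4 x^{4} e^{x y} - 4 x^{2} e^{x y} - 8 y^{3} e^{x y} - 6 y^{2} e^{x y}.
Matching coefficients of the independent functions:
  [x^{2} e^{x y}]:  2 A = -4
  [x^{4} e^{x y}]:  - 2 A = 4
  [y^{2} e^{x y}]:  3 A = -6
  [y^{3} e^{x y}]:  4 A = -8
Solving: A = -2.
Check against the point condition:
  u(0, 0) = -2  ⟹  A = -2  ✓
Hence u(x, y) = - 2 e^{x y}.

Answer: u(x, y) = - 2 e^{x y}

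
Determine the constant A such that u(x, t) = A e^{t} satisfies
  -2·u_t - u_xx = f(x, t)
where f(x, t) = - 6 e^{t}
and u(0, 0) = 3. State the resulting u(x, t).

Substitute the ansatz u = A e^{t} into the left-hand side.
Derivatives of the ansatz:
  u_t = A e^{t}
  u_xx = 0
Term by term:
  -2·u_t = - 2 A e^{t}
  -u_xx = 0
So the left-hand side equals
  - 2 A e^{t}
This must equal f(x, t) = - 6 e^{t} identically.
Matching coefficients of the independent functions:
  [e^{t}]:  - 2 A = -6
Solving: A = 3.
Check against the point condition:
  u(0, 0) = 3  ⟹  A = 3  ✓
Hence u(x, t) = 3 e^{t}.

Answer: u(x, t) = 3 e^{t}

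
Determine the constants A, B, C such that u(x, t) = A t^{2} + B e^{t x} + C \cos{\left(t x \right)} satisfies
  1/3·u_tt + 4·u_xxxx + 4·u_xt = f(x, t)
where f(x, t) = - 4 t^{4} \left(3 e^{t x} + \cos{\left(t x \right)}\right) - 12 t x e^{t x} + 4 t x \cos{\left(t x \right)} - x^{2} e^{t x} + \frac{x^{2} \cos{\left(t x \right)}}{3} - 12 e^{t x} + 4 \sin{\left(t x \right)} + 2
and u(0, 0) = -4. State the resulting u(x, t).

Substitute the ansatz u = A t^{2} + B e^{t x} + C \cos{\left(t x \right)} into the left-hand side.
Derivatives of the ansatz:
  u_tt = 2 A + B x^{2} e^{t x} - C x^{2} \cos{\left(t x \right)}
  u_xxxx = B t^{4} e^{t x} + C t^{4} \cos{\left(t x \right)}
  u_xt = B t x e^{t x} + B e^{t x} - C t x \cos{\left(t x \right)} - C \sin{\left(t x \right)}
Term by term:
  1/3·u_tt = \frac{2 A}{3} + \frac{B x^{2} e^{t x}}{3} - \frac{C x^{2} \cos{\left(t x \right)}}{3}
  4·u_xxxx = 4 B t^{4} e^{t x} + 4 C t^{4} \cos{\left(t x \right)}
  4·u_xt = 4 B t x e^{t x} + 4 B e^{t x} - 4 C t x \cos{\left(t x \right)} - 4 C \sin{\left(t x \right)}
So the left-hand side equals
  \frac{2 A}{3} + 4 B t^{4} e^{t x} + 4 B t x e^{t x} + \frac{B x^{2} e^{t x}}{3} + 4 B e^{t x} + 4 C t^{4} \cos{\left(t x \right)} - 4 C t x \cos{\left(t x \right)} - \frac{C x^{2} \cos{\left(t x \right)}}{3} - 4 C \sin{\left(t x \right)}
This must equal f(x, t) identically; expanded, f = - 12 t^{4} e^{t x} - 4 t^{4} \cos{\left(t x \right)} - 12 t x e^{t x} + 4 t x \cos{\left(t x \right)} - x^{2} e^{t x} + \frac{x^{2} \cos{\left(t x \right)}}{3} - 12 e^{t x} + 4 \sin{\left(t x \right)} + 2.
Matching coefficients of the independent functions:
  [constant term]:  \frac{2 A}{3} = 2
  [t^{4} e^{t x}, t x e^{t x}, e^{t x}]:  4 B = -12
  [t^{4} \cos{\left(t x \right)}]:  4 C = -4
  [x^{2} e^{t x}]:  \frac{B}{3} = -1
  [x^{2} \cos{\left(t x \right)}]:  - \frac{C}{3} = \frac{1}{3}
  [t x \cos{\left(t x \right)}, \sin{\left(t x \right)}]:  - 4 C = 4
Solving: A = 3, B = -3, C = -1.
Check against the point condition:
  u(0, 0) = -4  ⟹  B + C = -4  ✓
Hence u(x, t) = 3 t^{2} - 3 e^{t x} - \cos{\left(t x \right)}.

Answer: u(x, t) = 3 t^{2} - 3 e^{t x} - \cos{\left(t x \right)}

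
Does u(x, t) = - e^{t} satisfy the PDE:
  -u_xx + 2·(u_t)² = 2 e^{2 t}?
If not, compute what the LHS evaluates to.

Answer: Yes

Derivation:
Evaluate each term of the left-hand side for u = - e^{t}.
Derivatives:
  u_xx = 0
  u_t = - e^{t}
Terms:
  -u_xx = 0
  2·(u_t)² = 2 e^{2 t}
Sum: LHS = 2 e^{2 t}
This is exactly the given right-hand side, so u is a solution.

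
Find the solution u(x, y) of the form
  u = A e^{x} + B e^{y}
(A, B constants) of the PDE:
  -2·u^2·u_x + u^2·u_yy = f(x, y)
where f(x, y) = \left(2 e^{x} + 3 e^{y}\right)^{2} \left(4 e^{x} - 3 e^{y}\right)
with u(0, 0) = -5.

Substitute the ansatz u = A e^{x} + B e^{y} into the left-hand side.
Derivatives of the ansatz:
  u_x = A e^{x}
  u_yy = B e^{y}
Term by term:
  -2·u^2·u_x = - 2 A^{3} e^{3 x} - 4 A^{2} B e^{2 x} e^{y} - 2 A B^{2} e^{x} e^{2 y}
  u^2·u_yy = A^{2} B e^{2 x} e^{y} + 2 A B^{2} e^{x} e^{2 y} + B^{3} e^{3 y}
So the left-hand side equals
  - 2 A^{3} e^{3 x} - 3 A^{2} B e^{2 x} e^{y} + B^{3} e^{3 y}
This must equal f(x, y) = \left(2 e^{x} + 3 e^{y}\right)^{2} \left(4 e^{x} - 3 e^{y}\right) identically.
Matching coefficients of the independent functions:
  [e^{2 x} e^{y}]:  - 3 A^{2} B = 36
  [e^{3 x}]:  - 2 A^{3} = 16
  [e^{3 y}]:  B^{3} = -27
Solving: A = -2, B = -3.
Check against the point condition:
  u(0, 0) = -5  ⟹  A + B = -5  ✓
Hence u(x, y) = - 2 e^{x} - 3 e^{y}.

Answer: u(x, y) = - 2 e^{x} - 3 e^{y}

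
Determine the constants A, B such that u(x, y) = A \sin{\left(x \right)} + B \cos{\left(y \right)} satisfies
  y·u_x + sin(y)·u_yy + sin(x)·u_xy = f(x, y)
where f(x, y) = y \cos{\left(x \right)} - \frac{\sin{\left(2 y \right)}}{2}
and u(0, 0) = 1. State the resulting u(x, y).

Substitute the ansatz u = A \sin{\left(x \right)} + B \cos{\left(y \right)} into the left-hand side.
Derivatives of the ansatz:
  u_x = A \cos{\left(x \right)}
  u_yy = - B \cos{\left(y \right)}
  u_xy = 0
Term by term:
  y·u_x = A y \cos{\left(x \right)}
  sin(y)·u_yy = - B \sin{\left(y \right)} \cos{\left(y \right)}
  sin(x)·u_xy = 0
So the left-hand side equals
  A y \cos{\left(x \right)} - B \sin{\left(y \right)} \cos{\left(y \right)}
This must equal f(x, y) identically; expanded, f = y \cos{\left(x \right)} - \sin{\left(y \right)} \cos{\left(y \right)}.
Matching coefficients of the independent functions:
  [y \cos{\left(x \right)}]:  A = 1
  [\sin{\left(y \right)} \cos{\left(y \right)}]:  - B = -1
Solving: A = 1, B = 1.
Check against the point condition:
  u(0, 0) = 1  ⟹  B = 1  ✓
Hence u(x, y) = \sin{\left(x \right)} + \cos{\left(y \right)}.

Answer: u(x, y) = \sin{\left(x \right)} + \cos{\left(y \right)}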